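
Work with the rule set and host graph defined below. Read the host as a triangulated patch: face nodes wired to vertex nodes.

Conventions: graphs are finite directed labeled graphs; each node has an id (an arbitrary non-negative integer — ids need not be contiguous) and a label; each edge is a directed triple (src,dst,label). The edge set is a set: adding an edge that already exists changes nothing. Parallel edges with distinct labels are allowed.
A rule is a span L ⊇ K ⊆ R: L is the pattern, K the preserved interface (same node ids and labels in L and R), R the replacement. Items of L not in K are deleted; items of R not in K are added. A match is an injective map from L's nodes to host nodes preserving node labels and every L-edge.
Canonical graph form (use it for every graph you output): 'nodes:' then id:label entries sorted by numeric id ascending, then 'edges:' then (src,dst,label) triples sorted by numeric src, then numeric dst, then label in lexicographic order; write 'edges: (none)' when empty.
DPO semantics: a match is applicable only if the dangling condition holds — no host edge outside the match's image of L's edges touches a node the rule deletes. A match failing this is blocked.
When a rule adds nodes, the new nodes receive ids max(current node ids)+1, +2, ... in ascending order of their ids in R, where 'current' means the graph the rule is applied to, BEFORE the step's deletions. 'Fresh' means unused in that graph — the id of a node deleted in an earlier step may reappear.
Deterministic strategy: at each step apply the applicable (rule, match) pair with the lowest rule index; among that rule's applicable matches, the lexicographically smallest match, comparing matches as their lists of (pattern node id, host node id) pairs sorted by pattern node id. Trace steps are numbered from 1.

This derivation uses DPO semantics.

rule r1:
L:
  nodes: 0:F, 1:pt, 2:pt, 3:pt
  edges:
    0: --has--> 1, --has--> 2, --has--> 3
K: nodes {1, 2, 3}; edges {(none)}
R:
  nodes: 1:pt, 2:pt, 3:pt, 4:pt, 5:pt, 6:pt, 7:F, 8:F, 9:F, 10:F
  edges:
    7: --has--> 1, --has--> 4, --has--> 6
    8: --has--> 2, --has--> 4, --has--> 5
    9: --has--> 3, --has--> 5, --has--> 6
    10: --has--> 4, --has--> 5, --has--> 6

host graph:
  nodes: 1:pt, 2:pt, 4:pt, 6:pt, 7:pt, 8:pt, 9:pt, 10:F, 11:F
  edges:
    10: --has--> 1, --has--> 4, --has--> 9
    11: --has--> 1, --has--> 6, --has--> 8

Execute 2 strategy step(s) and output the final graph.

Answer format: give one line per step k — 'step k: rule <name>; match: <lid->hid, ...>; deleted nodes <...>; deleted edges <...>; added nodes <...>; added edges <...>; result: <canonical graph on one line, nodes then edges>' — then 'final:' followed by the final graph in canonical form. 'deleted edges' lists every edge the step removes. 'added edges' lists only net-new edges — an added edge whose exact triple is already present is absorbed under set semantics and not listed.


step 1: rule r1; match: 0->10, 1->1, 2->4, 3->9; deleted nodes 10; deleted edges (10,1,has); (10,4,has); (10,9,has); added nodes 12, 13, 14, 15, 16, 17, 18; added edges (15,1,has); (15,12,has); (15,14,has); (16,4,has); (16,12,has); (16,13,has); (17,9,has); (17,13,has); (17,14,has); (18,12,has); (18,13,has); (18,14,has); result: nodes: 1:pt, 2:pt, 4:pt, 6:pt, 7:pt, 8:pt, 9:pt, 11:F, 12:pt, 13:pt, 14:pt, 15:F, 16:F, 17:F, 18:F edges: (11,1,has); (11,6,has); (11,8,has); (15,1,has); (15,12,has); (15,14,has); (16,4,has); (16,12,has); (16,13,has); (17,9,has); (17,13,has); (17,14,has); (18,12,has); (18,13,has); (18,14,has)
step 2: rule r1; match: 0->11, 1->1, 2->6, 3->8; deleted nodes 11; deleted edges (11,1,has); (11,6,has); (11,8,has); added nodes 19, 20, 21, 22, 23, 24, 25; added edges (22,1,has); (22,19,has); (22,21,has); (23,6,has); (23,19,has); (23,20,has); (24,8,has); (24,20,has); (24,21,has); (25,19,has); (25,20,has); (25,21,has); result: nodes: 1:pt, 2:pt, 4:pt, 6:pt, 7:pt, 8:pt, 9:pt, 12:pt, 13:pt, 14:pt, 15:F, 16:F, 17:F, 18:F, 19:pt, 20:pt, 21:pt, 22:F, 23:F, 24:F, 25:F edges: (15,1,has); (15,12,has); (15,14,has); (16,4,has); (16,12,has); (16,13,has); (17,9,has); (17,13,has); (17,14,has); (18,12,has); (18,13,has); (18,14,has); (22,1,has); (22,19,has); (22,21,has); (23,6,has); (23,19,has); (23,20,has); (24,8,has); (24,20,has); (24,21,has); (25,19,has); (25,20,has); (25,21,has)
final:
nodes: 1:pt, 2:pt, 4:pt, 6:pt, 7:pt, 8:pt, 9:pt, 12:pt, 13:pt, 14:pt, 15:F, 16:F, 17:F, 18:F, 19:pt, 20:pt, 21:pt, 22:F, 23:F, 24:F, 25:F
edges: (15,1,has); (15,12,has); (15,14,has); (16,4,has); (16,12,has); (16,13,has); (17,9,has); (17,13,has); (17,14,has); (18,12,has); (18,13,has); (18,14,has); (22,1,has); (22,19,has); (22,21,has); (23,6,has); (23,19,has); (23,20,has); (24,8,has); (24,20,has); (24,21,has); (25,19,has); (25,20,has); (25,21,has)


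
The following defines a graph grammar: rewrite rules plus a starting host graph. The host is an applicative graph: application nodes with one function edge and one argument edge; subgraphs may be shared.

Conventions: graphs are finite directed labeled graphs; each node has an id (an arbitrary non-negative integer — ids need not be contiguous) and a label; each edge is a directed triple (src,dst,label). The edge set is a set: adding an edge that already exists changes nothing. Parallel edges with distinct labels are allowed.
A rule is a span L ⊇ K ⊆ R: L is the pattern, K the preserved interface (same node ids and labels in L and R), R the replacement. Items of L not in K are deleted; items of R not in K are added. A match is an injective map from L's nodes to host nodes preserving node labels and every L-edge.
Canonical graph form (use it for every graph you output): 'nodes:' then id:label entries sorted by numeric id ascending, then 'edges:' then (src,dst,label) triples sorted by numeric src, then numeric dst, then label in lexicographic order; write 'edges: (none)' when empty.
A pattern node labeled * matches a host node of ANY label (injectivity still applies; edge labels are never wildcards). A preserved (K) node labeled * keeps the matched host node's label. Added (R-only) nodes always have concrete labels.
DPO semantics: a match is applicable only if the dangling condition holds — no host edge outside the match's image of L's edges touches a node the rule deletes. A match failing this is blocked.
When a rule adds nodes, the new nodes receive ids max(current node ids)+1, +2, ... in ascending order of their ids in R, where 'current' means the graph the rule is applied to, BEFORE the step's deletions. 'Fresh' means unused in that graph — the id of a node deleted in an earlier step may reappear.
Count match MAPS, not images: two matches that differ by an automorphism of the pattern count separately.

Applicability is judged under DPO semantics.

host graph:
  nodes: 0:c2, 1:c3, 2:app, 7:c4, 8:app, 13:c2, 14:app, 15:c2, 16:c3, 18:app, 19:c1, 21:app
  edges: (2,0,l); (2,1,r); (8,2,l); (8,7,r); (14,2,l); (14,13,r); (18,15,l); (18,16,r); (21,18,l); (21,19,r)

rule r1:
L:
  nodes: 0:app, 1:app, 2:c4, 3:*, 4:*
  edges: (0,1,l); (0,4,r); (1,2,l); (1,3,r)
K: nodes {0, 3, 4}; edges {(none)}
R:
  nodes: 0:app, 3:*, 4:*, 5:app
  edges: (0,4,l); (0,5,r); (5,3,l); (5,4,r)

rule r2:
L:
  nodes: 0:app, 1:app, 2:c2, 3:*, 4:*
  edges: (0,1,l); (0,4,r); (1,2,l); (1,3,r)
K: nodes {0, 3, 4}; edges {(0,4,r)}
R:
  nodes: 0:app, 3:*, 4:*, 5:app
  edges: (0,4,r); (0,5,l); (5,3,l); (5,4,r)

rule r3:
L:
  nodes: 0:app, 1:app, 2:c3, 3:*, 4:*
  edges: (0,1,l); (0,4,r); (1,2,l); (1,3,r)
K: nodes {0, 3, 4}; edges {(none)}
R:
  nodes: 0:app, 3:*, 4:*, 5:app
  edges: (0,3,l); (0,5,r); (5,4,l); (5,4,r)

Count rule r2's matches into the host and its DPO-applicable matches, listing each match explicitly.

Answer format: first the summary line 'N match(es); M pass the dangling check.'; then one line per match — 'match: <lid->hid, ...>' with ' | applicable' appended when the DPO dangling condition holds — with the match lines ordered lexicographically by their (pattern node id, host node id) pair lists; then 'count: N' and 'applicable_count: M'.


3 match(es); 1 pass the dangling check.
match: 0->8, 1->2, 2->0, 3->1, 4->7
match: 0->14, 1->2, 2->0, 3->1, 4->13
match: 0->21, 1->18, 2->15, 3->16, 4->19 | applicable
count: 3
applicable_count: 1


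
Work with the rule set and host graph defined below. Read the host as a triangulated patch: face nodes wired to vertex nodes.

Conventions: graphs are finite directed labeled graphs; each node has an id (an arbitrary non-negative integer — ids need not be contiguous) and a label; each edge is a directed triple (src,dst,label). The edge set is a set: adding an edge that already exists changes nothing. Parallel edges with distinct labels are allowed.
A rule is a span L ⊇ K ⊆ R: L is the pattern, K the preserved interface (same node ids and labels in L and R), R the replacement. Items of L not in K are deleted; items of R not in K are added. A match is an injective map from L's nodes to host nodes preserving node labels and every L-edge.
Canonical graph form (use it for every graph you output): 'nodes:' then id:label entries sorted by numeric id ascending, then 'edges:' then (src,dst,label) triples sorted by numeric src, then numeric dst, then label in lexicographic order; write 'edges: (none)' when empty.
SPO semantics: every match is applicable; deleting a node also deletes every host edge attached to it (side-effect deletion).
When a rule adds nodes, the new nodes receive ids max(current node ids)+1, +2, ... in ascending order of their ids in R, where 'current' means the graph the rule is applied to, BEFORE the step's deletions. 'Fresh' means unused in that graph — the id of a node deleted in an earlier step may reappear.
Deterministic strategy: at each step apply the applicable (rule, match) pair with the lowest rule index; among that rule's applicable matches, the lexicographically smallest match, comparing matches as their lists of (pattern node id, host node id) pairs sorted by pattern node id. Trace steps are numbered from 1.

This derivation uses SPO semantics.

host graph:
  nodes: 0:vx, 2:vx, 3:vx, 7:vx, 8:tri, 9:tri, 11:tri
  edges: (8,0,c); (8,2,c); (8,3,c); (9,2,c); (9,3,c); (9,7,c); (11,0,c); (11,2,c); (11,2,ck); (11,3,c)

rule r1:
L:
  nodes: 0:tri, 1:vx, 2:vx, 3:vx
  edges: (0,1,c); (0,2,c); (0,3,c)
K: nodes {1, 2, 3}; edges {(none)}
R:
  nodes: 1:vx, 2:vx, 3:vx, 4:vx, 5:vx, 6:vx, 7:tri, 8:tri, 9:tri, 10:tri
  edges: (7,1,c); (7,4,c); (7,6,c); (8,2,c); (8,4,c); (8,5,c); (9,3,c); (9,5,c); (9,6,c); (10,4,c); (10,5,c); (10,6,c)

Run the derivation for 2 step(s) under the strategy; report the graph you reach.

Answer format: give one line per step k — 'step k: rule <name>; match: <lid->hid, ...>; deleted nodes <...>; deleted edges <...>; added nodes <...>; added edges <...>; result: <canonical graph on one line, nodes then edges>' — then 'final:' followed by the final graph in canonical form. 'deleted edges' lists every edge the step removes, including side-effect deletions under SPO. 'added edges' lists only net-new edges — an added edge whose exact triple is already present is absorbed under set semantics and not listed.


step 1: rule r1; match: 0->8, 1->0, 2->2, 3->3; deleted nodes 8; deleted edges (8,0,c); (8,2,c); (8,3,c); added nodes 12, 13, 14, 15, 16, 17, 18; added edges (15,0,c); (15,12,c); (15,14,c); (16,2,c); (16,12,c); (16,13,c); (17,3,c); (17,13,c); (17,14,c); (18,12,c); (18,13,c); (18,14,c); result: nodes: 0:vx, 2:vx, 3:vx, 7:vx, 9:tri, 11:tri, 12:vx, 13:vx, 14:vx, 15:tri, 16:tri, 17:tri, 18:tri edges: (9,2,c); (9,3,c); (9,7,c); (11,0,c); (11,2,c); (11,2,ck); (11,3,c); (15,0,c); (15,12,c); (15,14,c); (16,2,c); (16,12,c); (16,13,c); (17,3,c); (17,13,c); (17,14,c); (18,12,c); (18,13,c); (18,14,c)
step 2: rule r1; match: 0->9, 1->2, 2->3, 3->7; deleted nodes 9; deleted edges (9,2,c); (9,3,c); (9,7,c); added nodes 19, 20, 21, 22, 23, 24, 25; added edges (22,2,c); (22,19,c); (22,21,c); (23,3,c); (23,19,c); (23,20,c); (24,7,c); (24,20,c); (24,21,c); (25,19,c); (25,20,c); (25,21,c); result: nodes: 0:vx, 2:vx, 3:vx, 7:vx, 11:tri, 12:vx, 13:vx, 14:vx, 15:tri, 16:tri, 17:tri, 18:tri, 19:vx, 20:vx, 21:vx, 22:tri, 23:tri, 24:tri, 25:tri edges: (11,0,c); (11,2,c); (11,2,ck); (11,3,c); (15,0,c); (15,12,c); (15,14,c); (16,2,c); (16,12,c); (16,13,c); (17,3,c); (17,13,c); (17,14,c); (18,12,c); (18,13,c); (18,14,c); (22,2,c); (22,19,c); (22,21,c); (23,3,c); (23,19,c); (23,20,c); (24,7,c); (24,20,c); (24,21,c); (25,19,c); (25,20,c); (25,21,c)
final:
nodes: 0:vx, 2:vx, 3:vx, 7:vx, 11:tri, 12:vx, 13:vx, 14:vx, 15:tri, 16:tri, 17:tri, 18:tri, 19:vx, 20:vx, 21:vx, 22:tri, 23:tri, 24:tri, 25:tri
edges: (11,0,c); (11,2,c); (11,2,ck); (11,3,c); (15,0,c); (15,12,c); (15,14,c); (16,2,c); (16,12,c); (16,13,c); (17,3,c); (17,13,c); (17,14,c); (18,12,c); (18,13,c); (18,14,c); (22,2,c); (22,19,c); (22,21,c); (23,3,c); (23,19,c); (23,20,c); (24,7,c); (24,20,c); (24,21,c); (25,19,c); (25,20,c); (25,21,c)


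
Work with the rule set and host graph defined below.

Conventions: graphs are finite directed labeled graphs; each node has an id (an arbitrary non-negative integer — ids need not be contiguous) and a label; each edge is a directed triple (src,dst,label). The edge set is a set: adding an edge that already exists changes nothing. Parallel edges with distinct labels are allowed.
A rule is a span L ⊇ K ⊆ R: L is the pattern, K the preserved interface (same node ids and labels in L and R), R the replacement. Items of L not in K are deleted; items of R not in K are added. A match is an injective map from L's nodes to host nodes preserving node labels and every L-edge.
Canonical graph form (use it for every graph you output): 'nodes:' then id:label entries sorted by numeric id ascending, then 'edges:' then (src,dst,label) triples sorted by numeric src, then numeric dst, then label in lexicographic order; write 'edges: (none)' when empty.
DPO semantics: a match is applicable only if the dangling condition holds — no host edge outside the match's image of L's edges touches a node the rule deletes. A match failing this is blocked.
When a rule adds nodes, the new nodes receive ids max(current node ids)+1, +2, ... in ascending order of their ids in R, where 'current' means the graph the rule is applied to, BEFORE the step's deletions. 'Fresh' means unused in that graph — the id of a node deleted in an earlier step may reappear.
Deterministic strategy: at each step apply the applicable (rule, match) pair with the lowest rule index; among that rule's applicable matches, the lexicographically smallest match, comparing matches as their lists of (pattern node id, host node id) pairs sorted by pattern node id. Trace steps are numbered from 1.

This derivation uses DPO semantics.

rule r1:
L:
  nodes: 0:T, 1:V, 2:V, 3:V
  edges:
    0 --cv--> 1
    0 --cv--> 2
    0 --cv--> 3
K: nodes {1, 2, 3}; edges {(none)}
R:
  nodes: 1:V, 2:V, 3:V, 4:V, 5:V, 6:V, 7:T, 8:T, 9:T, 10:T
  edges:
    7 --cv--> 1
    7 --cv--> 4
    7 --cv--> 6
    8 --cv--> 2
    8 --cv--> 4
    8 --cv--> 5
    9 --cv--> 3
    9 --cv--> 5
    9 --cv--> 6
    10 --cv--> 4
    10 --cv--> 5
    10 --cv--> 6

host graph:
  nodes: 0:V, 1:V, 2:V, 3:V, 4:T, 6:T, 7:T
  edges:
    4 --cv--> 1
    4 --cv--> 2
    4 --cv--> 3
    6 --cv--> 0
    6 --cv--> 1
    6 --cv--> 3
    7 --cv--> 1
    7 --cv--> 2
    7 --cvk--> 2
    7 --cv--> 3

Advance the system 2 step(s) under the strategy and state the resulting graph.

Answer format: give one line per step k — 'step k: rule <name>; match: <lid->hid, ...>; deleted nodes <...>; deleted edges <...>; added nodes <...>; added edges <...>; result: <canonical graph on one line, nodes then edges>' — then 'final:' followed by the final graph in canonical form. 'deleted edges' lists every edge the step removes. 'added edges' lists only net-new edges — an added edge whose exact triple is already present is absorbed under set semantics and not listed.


step 1: rule r1; match: 0->4, 1->1, 2->2, 3->3; deleted nodes 4; deleted edges (4,1,cv); (4,2,cv); (4,3,cv); added nodes 8, 9, 10, 11, 12, 13, 14; added edges (11,1,cv); (11,8,cv); (11,10,cv); (12,2,cv); (12,8,cv); (12,9,cv); (13,3,cv); (13,9,cv); (13,10,cv); (14,8,cv); (14,9,cv); (14,10,cv); result: nodes: 0:V, 1:V, 2:V, 3:V, 6:T, 7:T, 8:V, 9:V, 10:V, 11:T, 12:T, 13:T, 14:T edges: (6,0,cv); (6,1,cv); (6,3,cv); (7,1,cv); (7,2,cv); (7,2,cvk); (7,3,cv); (11,1,cv); (11,8,cv); (11,10,cv); (12,2,cv); (12,8,cv); (12,9,cv); (13,3,cv); (13,9,cv); (13,10,cv); (14,8,cv); (14,9,cv); (14,10,cv)
step 2: rule r1; match: 0->6, 1->0, 2->1, 3->3; deleted nodes 6; deleted edges (6,0,cv); (6,1,cv); (6,3,cv); added nodes 15, 16, 17, 18, 19, 20, 21; added edges (18,0,cv); (18,15,cv); (18,17,cv); (19,1,cv); (19,15,cv); (19,16,cv); (20,3,cv); (20,16,cv); (20,17,cv); (21,15,cv); (21,16,cv); (21,17,cv); result: nodes: 0:V, 1:V, 2:V, 3:V, 7:T, 8:V, 9:V, 10:V, 11:T, 12:T, 13:T, 14:T, 15:V, 16:V, 17:V, 18:T, 19:T, 20:T, 21:T edges: (7,1,cv); (7,2,cv); (7,2,cvk); (7,3,cv); (11,1,cv); (11,8,cv); (11,10,cv); (12,2,cv); (12,8,cv); (12,9,cv); (13,3,cv); (13,9,cv); (13,10,cv); (14,8,cv); (14,9,cv); (14,10,cv); (18,0,cv); (18,15,cv); (18,17,cv); (19,1,cv); (19,15,cv); (19,16,cv); (20,3,cv); (20,16,cv); (20,17,cv); (21,15,cv); (21,16,cv); (21,17,cv)
final:
nodes: 0:V, 1:V, 2:V, 3:V, 7:T, 8:V, 9:V, 10:V, 11:T, 12:T, 13:T, 14:T, 15:V, 16:V, 17:V, 18:T, 19:T, 20:T, 21:T
edges: (7,1,cv); (7,2,cv); (7,2,cvk); (7,3,cv); (11,1,cv); (11,8,cv); (11,10,cv); (12,2,cv); (12,8,cv); (12,9,cv); (13,3,cv); (13,9,cv); (13,10,cv); (14,8,cv); (14,9,cv); (14,10,cv); (18,0,cv); (18,15,cv); (18,17,cv); (19,1,cv); (19,15,cv); (19,16,cv); (20,3,cv); (20,16,cv); (20,17,cv); (21,15,cv); (21,16,cv); (21,17,cv)


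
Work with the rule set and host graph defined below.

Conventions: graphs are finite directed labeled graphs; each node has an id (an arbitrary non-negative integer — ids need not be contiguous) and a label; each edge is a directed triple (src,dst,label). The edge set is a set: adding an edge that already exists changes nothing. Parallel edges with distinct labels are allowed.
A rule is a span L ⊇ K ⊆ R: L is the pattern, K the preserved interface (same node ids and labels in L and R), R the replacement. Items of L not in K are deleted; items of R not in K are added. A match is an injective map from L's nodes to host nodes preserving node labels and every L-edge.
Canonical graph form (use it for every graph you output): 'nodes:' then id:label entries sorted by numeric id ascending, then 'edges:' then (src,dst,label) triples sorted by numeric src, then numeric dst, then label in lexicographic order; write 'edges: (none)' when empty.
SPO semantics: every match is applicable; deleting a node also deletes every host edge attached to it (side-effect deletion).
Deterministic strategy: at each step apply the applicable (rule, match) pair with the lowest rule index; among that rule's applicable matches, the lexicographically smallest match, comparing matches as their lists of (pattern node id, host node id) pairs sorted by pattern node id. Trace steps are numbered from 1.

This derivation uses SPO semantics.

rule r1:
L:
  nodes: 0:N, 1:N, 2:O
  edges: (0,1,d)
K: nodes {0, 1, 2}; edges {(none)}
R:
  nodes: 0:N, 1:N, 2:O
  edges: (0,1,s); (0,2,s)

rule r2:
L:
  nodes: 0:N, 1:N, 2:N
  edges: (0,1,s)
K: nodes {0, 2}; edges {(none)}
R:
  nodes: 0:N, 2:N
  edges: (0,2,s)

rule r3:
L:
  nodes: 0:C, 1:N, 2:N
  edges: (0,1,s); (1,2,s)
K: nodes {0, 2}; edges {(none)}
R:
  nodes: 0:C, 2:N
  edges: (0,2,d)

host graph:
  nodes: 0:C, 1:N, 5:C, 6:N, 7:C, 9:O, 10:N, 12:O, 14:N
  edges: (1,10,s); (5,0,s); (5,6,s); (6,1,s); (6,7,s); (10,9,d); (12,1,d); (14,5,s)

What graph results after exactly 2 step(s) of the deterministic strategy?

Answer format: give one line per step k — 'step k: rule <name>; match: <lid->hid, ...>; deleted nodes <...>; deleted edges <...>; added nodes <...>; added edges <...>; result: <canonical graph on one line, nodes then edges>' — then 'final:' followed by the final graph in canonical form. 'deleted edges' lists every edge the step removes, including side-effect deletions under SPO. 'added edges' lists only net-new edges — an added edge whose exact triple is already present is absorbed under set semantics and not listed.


step 1: rule r2; match: 0->1, 1->10, 2->6; deleted nodes 10; deleted edges (1,10,s); (10,9,d); added nodes (none); added edges (1,6,s); result: nodes: 0:C, 1:N, 5:C, 6:N, 7:C, 9:O, 12:O, 14:N edges: (1,6,s); (5,0,s); (5,6,s); (6,1,s); (6,7,s); (12,1,d); (14,5,s)
step 2: rule r2; match: 0->1, 1->6, 2->14; deleted nodes 6; deleted edges (1,6,s); (5,6,s); (6,1,s); (6,7,s); added nodes (none); added edges (1,14,s); result: nodes: 0:C, 1:N, 5:C, 7:C, 9:O, 12:O, 14:N edges: (1,14,s); (5,0,s); (12,1,d); (14,5,s)
final:
nodes: 0:C, 1:N, 5:C, 7:C, 9:O, 12:O, 14:N
edges: (1,14,s); (5,0,s); (12,1,d); (14,5,s)


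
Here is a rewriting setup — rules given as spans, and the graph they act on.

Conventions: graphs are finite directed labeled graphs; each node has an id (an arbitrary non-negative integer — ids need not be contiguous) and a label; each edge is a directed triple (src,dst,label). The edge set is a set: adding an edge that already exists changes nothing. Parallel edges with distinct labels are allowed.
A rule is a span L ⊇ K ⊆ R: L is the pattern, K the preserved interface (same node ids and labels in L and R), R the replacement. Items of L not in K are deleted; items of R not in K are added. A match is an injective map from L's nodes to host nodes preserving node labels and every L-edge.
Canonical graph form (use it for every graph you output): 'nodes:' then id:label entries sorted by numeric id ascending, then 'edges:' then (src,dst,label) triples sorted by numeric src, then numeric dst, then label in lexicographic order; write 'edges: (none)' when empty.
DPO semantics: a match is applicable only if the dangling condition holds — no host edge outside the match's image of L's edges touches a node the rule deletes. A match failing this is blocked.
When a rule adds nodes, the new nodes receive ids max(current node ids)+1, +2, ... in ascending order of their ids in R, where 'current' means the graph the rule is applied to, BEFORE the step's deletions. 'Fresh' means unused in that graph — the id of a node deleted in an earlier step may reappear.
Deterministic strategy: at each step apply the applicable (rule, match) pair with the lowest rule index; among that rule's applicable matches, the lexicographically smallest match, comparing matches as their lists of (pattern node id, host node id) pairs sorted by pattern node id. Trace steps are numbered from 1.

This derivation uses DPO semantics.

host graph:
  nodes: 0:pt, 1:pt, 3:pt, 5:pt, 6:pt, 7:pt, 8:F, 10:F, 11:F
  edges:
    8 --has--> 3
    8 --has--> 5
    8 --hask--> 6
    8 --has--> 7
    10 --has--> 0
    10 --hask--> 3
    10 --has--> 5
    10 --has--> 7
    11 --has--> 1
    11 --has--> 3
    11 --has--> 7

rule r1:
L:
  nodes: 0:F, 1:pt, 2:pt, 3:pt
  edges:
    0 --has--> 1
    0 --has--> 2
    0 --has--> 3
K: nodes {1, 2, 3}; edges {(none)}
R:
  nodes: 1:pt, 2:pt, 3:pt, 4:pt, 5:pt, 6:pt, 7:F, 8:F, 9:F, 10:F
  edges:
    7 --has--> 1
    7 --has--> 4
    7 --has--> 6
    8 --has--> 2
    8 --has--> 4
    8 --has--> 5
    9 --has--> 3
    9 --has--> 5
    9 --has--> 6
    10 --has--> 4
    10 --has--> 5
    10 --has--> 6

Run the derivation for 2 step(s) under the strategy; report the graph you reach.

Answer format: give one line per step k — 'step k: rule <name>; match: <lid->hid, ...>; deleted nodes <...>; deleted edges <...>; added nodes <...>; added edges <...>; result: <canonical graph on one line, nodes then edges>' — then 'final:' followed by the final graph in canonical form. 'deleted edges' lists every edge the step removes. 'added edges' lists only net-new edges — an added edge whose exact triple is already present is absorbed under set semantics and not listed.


step 1: rule r1; match: 0->11, 1->1, 2->3, 3->7; deleted nodes 11; deleted edges (11,1,has); (11,3,has); (11,7,has); added nodes 12, 13, 14, 15, 16, 17, 18; added edges (15,1,has); (15,12,has); (15,14,has); (16,3,has); (16,12,has); (16,13,has); (17,7,has); (17,13,has); (17,14,has); (18,12,has); (18,13,has); (18,14,has); result: nodes: 0:pt, 1:pt, 3:pt, 5:pt, 6:pt, 7:pt, 8:F, 10:F, 12:pt, 13:pt, 14:pt, 15:F, 16:F, 17:F, 18:F edges: (8,3,has); (8,5,has); (8,6,hask); (8,7,has); (10,0,has); (10,3,hask); (10,5,has); (10,7,has); (15,1,has); (15,12,has); (15,14,has); (16,3,has); (16,12,has); (16,13,has); (17,7,has); (17,13,has); (17,14,has); (18,12,has); (18,13,has); (18,14,has)
step 2: rule r1; match: 0->15, 1->1, 2->12, 3->14; deleted nodes 15; deleted edges (15,1,has); (15,12,has); (15,14,has); added nodes 19, 20, 21, 22, 23, 24, 25; added edges (22,1,has); (22,19,has); (22,21,has); (23,12,has); (23,19,has); (23,20,has); (24,14,has); (24,20,has); (24,21,has); (25,19,has); (25,20,has); (25,21,has); result: nodes: 0:pt, 1:pt, 3:pt, 5:pt, 6:pt, 7:pt, 8:F, 10:F, 12:pt, 13:pt, 14:pt, 16:F, 17:F, 18:F, 19:pt, 20:pt, 21:pt, 22:F, 23:F, 24:F, 25:F edges: (8,3,has); (8,5,has); (8,6,hask); (8,7,has); (10,0,has); (10,3,hask); (10,5,has); (10,7,has); (16,3,has); (16,12,has); (16,13,has); (17,7,has); (17,13,has); (17,14,has); (18,12,has); (18,13,has); (18,14,has); (22,1,has); (22,19,has); (22,21,has); (23,12,has); (23,19,has); (23,20,has); (24,14,has); (24,20,has); (24,21,has); (25,19,has); (25,20,has); (25,21,has)
final:
nodes: 0:pt, 1:pt, 3:pt, 5:pt, 6:pt, 7:pt, 8:F, 10:F, 12:pt, 13:pt, 14:pt, 16:F, 17:F, 18:F, 19:pt, 20:pt, 21:pt, 22:F, 23:F, 24:F, 25:F
edges: (8,3,has); (8,5,has); (8,6,hask); (8,7,has); (10,0,has); (10,3,hask); (10,5,has); (10,7,has); (16,3,has); (16,12,has); (16,13,has); (17,7,has); (17,13,has); (17,14,has); (18,12,has); (18,13,has); (18,14,has); (22,1,has); (22,19,has); (22,21,has); (23,12,has); (23,19,has); (23,20,has); (24,14,has); (24,20,has); (24,21,has); (25,19,has); (25,20,has); (25,21,has)


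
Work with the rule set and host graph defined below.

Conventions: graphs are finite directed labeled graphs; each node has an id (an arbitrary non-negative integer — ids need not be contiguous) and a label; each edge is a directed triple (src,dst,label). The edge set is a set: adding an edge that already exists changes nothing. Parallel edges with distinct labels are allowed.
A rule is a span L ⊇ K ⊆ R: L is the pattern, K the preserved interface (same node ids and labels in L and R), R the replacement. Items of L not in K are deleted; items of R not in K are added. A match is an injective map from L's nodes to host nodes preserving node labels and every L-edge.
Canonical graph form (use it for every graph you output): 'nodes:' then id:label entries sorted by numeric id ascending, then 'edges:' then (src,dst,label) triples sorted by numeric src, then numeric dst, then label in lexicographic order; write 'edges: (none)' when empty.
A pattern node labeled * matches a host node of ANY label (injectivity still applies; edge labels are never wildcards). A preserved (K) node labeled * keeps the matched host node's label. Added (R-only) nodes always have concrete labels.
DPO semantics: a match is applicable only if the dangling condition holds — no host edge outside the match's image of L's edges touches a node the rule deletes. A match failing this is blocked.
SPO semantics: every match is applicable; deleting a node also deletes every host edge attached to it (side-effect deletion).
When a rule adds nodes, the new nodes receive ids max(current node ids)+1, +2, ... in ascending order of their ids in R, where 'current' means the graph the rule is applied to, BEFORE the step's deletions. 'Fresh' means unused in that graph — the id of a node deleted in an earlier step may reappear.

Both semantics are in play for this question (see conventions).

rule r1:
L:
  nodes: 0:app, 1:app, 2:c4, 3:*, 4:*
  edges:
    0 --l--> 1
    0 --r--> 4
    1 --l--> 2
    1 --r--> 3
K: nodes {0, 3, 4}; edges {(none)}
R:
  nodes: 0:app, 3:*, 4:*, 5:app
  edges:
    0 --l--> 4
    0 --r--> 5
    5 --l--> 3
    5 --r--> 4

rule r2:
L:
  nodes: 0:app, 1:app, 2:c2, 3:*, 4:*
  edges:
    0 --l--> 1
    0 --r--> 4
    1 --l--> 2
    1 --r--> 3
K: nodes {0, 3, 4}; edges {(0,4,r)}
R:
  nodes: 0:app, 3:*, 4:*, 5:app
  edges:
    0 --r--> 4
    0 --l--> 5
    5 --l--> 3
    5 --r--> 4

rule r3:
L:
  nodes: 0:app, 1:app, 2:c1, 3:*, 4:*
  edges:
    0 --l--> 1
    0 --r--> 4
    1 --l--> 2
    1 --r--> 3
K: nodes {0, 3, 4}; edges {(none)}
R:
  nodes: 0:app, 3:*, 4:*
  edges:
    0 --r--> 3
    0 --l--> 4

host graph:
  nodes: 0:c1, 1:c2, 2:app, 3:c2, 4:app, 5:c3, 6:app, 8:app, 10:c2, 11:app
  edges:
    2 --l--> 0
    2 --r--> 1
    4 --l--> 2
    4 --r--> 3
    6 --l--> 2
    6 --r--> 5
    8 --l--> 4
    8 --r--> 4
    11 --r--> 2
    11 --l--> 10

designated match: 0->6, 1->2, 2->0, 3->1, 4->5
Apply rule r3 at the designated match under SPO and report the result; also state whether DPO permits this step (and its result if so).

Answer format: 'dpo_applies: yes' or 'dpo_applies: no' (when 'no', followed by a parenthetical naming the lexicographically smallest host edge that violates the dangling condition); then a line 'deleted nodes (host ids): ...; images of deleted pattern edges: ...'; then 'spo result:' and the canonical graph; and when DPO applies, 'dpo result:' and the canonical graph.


dpo_applies: no
(the rule deletes node 2, which keeps host edge (4,2,l) outside the match image — the dangling condition fails, DPO blocks; SPO proceeds and side-deletes such edges)
deleted nodes (host ids): 0, 2; images of deleted pattern edges: (2,0,l); (2,1,r); (6,2,l); (6,5,r)
spo result:
nodes: 1:c2, 3:c2, 4:app, 5:c3, 6:app, 8:app, 10:c2, 11:app
edges: (4,3,r); (6,1,r); (6,5,l); (8,4,l); (8,4,r); (11,10,l)


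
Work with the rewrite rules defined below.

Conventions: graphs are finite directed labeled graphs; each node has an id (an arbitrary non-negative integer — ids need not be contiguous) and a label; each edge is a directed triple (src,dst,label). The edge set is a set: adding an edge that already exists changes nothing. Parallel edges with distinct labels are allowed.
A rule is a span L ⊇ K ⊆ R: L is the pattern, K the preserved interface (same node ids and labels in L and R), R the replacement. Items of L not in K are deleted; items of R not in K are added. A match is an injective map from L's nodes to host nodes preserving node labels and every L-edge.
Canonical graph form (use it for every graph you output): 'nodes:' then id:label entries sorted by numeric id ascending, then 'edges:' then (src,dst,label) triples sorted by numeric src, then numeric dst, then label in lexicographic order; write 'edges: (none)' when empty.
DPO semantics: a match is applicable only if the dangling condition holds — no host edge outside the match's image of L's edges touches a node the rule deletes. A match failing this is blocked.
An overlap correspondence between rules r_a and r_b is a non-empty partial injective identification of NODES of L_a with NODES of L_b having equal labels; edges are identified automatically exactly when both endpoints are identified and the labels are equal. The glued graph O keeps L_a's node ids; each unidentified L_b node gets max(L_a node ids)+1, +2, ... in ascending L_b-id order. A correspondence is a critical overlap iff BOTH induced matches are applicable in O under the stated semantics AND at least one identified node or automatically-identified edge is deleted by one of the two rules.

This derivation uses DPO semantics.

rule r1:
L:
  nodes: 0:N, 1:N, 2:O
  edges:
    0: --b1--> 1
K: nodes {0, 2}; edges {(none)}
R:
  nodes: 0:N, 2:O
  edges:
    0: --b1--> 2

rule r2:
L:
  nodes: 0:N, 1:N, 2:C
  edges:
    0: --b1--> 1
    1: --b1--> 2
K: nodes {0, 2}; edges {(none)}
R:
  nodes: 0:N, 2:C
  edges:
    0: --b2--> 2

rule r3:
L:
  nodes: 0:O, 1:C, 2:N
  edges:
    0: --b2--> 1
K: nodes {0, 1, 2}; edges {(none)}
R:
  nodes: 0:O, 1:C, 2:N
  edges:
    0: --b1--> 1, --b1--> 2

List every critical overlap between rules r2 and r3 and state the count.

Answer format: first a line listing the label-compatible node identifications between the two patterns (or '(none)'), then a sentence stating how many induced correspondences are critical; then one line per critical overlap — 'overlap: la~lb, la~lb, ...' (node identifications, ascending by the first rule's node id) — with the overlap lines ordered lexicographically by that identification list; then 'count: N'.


label-compatible node identifications between L(r2) and L(r3): 0~2, 1~2, 2~1
2 of the induced correspondences are critical overlaps of r2 and r3.
overlap: 1~2
overlap: 1~2, 2~1
count: 2


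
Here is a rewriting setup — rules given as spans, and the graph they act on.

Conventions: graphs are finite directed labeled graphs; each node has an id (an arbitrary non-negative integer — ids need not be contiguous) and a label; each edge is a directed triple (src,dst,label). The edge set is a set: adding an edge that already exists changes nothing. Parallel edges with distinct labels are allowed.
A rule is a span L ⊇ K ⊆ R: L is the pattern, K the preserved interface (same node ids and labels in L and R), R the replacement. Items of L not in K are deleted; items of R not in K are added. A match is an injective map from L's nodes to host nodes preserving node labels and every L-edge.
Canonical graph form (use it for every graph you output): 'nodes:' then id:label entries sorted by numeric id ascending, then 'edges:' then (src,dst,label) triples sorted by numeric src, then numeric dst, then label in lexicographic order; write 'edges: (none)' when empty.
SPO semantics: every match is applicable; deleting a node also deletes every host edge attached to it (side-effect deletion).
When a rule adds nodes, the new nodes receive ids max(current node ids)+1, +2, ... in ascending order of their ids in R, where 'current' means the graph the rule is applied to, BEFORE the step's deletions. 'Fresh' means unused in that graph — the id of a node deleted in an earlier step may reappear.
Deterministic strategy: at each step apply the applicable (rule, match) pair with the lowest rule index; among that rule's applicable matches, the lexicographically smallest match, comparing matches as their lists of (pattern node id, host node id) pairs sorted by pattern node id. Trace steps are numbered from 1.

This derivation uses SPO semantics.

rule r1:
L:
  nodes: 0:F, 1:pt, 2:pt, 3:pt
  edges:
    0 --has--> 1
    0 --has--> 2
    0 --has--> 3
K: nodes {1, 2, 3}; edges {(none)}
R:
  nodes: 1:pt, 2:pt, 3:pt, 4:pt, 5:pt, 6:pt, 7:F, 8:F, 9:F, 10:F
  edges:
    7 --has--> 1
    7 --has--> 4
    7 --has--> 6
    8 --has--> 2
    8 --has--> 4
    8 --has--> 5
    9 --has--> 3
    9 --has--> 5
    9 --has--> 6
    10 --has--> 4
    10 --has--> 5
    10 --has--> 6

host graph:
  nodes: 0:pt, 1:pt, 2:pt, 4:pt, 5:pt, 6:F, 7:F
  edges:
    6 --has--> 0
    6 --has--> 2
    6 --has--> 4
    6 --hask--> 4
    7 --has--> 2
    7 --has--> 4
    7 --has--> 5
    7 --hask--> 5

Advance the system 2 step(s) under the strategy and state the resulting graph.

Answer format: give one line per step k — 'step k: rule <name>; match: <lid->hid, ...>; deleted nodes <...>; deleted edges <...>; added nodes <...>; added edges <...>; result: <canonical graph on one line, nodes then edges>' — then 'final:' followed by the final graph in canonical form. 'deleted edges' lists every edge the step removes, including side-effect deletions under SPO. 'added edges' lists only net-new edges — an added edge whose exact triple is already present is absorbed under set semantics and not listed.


step 1: rule r1; match: 0->6, 1->0, 2->2, 3->4; deleted nodes 6; deleted edges (6,0,has); (6,2,has); (6,4,has); (6,4,hask); added nodes 8, 9, 10, 11, 12, 13, 14; added edges (11,0,has); (11,8,has); (11,10,has); (12,2,has); (12,8,has); (12,9,has); (13,4,has); (13,9,has); (13,10,has); (14,8,has); (14,9,has); (14,10,has); result: nodes: 0:pt, 1:pt, 2:pt, 4:pt, 5:pt, 7:F, 8:pt, 9:pt, 10:pt, 11:F, 12:F, 13:F, 14:F edges: (7,2,has); (7,4,has); (7,5,has); (7,5,hask); (11,0,has); (11,8,has); (11,10,has); (12,2,has); (12,8,has); (12,9,has); (13,4,has); (13,9,has); (13,10,has); (14,8,has); (14,9,has); (14,10,has)
step 2: rule r1; match: 0->7, 1->2, 2->4, 3->5; deleted nodes 7; deleted edges (7,2,has); (7,4,has); (7,5,has); (7,5,hask); added nodes 15, 16, 17, 18, 19, 20, 21; added edges (18,2,has); (18,15,has); (18,17,has); (19,4,has); (19,15,has); (19,16,has); (20,5,has); (20,16,has); (20,17,has); (21,15,has); (21,16,has); (21,17,has); result: nodes: 0:pt, 1:pt, 2:pt, 4:pt, 5:pt, 8:pt, 9:pt, 10:pt, 11:F, 12:F, 13:F, 14:F, 15:pt, 16:pt, 17:pt, 18:F, 19:F, 20:F, 21:F edges: (11,0,has); (11,8,has); (11,10,has); (12,2,has); (12,8,has); (12,9,has); (13,4,has); (13,9,has); (13,10,has); (14,8,has); (14,9,has); (14,10,has); (18,2,has); (18,15,has); (18,17,has); (19,4,has); (19,15,has); (19,16,has); (20,5,has); (20,16,has); (20,17,has); (21,15,has); (21,16,has); (21,17,has)
final:
nodes: 0:pt, 1:pt, 2:pt, 4:pt, 5:pt, 8:pt, 9:pt, 10:pt, 11:F, 12:F, 13:F, 14:F, 15:pt, 16:pt, 17:pt, 18:F, 19:F, 20:F, 21:F
edges: (11,0,has); (11,8,has); (11,10,has); (12,2,has); (12,8,has); (12,9,has); (13,4,has); (13,9,has); (13,10,has); (14,8,has); (14,9,has); (14,10,has); (18,2,has); (18,15,has); (18,17,has); (19,4,has); (19,15,has); (19,16,has); (20,5,has); (20,16,has); (20,17,has); (21,15,has); (21,16,has); (21,17,has)


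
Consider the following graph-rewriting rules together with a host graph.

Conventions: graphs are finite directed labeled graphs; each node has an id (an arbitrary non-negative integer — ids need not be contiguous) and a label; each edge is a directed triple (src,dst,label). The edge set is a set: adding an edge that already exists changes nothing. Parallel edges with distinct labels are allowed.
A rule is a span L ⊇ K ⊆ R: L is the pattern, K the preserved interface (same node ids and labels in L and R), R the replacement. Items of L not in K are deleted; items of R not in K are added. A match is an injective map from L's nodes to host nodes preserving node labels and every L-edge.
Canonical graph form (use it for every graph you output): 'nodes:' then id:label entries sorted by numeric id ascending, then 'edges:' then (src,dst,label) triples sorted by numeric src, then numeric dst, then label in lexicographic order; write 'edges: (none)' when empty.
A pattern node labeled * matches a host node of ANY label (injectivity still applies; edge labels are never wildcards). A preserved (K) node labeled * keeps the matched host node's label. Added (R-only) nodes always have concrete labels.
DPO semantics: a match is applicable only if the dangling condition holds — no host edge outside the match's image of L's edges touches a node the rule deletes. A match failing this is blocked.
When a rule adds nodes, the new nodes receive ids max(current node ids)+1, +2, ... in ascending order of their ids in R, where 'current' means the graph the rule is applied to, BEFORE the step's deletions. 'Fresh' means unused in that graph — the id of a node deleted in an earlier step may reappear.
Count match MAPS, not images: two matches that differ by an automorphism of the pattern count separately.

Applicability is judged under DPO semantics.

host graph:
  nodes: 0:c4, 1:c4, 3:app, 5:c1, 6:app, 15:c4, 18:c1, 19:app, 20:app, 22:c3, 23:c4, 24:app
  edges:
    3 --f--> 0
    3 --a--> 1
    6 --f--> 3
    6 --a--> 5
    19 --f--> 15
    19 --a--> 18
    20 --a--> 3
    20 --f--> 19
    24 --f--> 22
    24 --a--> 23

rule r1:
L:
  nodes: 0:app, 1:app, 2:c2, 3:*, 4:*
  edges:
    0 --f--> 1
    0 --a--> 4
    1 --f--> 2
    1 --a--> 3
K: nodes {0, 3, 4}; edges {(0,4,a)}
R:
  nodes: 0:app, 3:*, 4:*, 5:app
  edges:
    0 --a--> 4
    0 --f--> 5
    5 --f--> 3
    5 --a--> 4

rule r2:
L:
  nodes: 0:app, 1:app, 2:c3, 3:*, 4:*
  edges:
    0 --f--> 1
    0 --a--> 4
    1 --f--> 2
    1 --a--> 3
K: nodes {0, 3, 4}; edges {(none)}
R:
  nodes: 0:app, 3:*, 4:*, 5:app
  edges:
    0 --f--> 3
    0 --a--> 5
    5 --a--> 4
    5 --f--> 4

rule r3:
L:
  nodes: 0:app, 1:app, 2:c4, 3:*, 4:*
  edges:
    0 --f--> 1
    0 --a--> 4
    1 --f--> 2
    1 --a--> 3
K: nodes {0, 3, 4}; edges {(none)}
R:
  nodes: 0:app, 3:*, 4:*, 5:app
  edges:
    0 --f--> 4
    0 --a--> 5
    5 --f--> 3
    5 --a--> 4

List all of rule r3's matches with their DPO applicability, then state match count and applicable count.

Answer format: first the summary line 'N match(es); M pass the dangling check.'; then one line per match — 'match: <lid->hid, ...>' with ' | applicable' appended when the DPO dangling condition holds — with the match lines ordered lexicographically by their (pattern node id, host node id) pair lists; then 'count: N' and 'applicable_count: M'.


2 match(es); 1 pass the dangling check.
match: 0->6, 1->3, 2->0, 3->1, 4->5
match: 0->20, 1->19, 2->15, 3->18, 4->3 | applicable
count: 2
applicable_count: 1
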